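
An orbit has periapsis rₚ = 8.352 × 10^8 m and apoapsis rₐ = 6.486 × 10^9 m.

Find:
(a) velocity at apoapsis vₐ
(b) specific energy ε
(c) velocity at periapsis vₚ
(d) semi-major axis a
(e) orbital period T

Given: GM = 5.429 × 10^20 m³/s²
rₚ = 8.352 × 10^8 m
rₐ = 6.486 × 10^9 m
GM = 5.429 × 10^20 m³/s²
a = (rₚ + rₐ)/2 = 3.6606 × 10^9 m
e = (rₐ − rₚ)/(rₐ + rₚ) = (5.6508 × 10^9) / (7.3212 × 10^9) = 0.771841
(a) vₐ² = GM (2/rₐ − 1/a) = 5.429 × 10^20 × (3.08356 × 10^-10 − 2.73179 × 10^-10) = 1.90977 × 10^10 m²/s²;  vₐ = 138194 m/s ≈ 138.2 km/s
(b) 2a = 7.3212 × 10^9 m;  ε = −GM/(2a) = -7.41545 × 10^10 J/kg ≈ -74.15 GJ/kg
(c) vₚ² = GM (2/rₚ − 1/a) = 5.429 × 10^20 × (2.39464 × 10^-9 − 2.73179 × 10^-10) = 1.15174 × 10^12 m²/s²;  vₚ = 1.07319 × 10^6 m/s ≈ 1073 km/s
(d) a = 3.6606 × 10^9 m ≈ 3.661 × 10^9 m
(e) a³ = 4.9052 × 10^28 m³;  T = 2π √(a³/GM) = 2π × 9505.36 s = 59723.9 s ≈ 16.59 hours

Final answer:
(a) velocity at apoapsis vₐ = 138.2 km/s
(b) specific energy ε = -74.15 GJ/kg
(c) velocity at periapsis vₚ = 1073 km/s
(d) semi-major axis a = 3.661 × 10^9 m
(e) orbital period T = 16.59 hours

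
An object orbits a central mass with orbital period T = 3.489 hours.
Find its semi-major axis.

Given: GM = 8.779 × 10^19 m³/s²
T = 3.489 hours = 12560.4 s
GM = 8.779 × 10^19 m³/s²
Kepler's third law: a³ = GM T² / (4π²)
T² = 1.57764 × 10^8 s²
a³ = (8.779 × 10^19) × (1.57764 × 10^8) / (4π²) = 3.50826 × 10^26 m³
a = (a³)^(1/3) = 7.05284 × 10^8 m ≈ 705.3 Mm

Final answer: 705.3 Mm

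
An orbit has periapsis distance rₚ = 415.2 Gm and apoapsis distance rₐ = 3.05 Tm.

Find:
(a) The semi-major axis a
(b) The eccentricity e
rₚ = 415.2 Gm = 4.152 × 10^11 m
rₐ = 3.05 Tm = 3.05 × 10^12 m
(a) a = (rₚ + rₐ)/2 = 1.7326 × 10^12 m ≈ 1.733 Tm
(b) e = (rₐ − rₚ)/(rₐ + rₚ) = (2.6348 × 10^12) / (3.4652 × 10^12) = 0.76036

Final answer:
(a) a = 1.733 Tm
(b) e = 0.7604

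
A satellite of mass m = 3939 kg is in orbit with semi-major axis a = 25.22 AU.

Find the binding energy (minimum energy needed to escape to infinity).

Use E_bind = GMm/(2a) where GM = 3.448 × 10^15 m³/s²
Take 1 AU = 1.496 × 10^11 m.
a = 25.22 AU = 3.77291 × 10^12 m
GM = 3.448 × 10^15 m³/s²
m = 3939 kg
GMm = 3.448 × 10^15 × 3939 = 1.35817 × 10^19 m³·kg/s²
2a = 7.54582 × 10^12 m
E_bind = GMm/(2a) = 1.79989 × 10^6 J ≈ 1.8 MJ

Final answer: 1.8 MJ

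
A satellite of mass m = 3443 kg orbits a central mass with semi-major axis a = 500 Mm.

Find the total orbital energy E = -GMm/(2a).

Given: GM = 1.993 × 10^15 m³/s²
a = 500 Mm = 5 × 10^8 m
GM = 1.993 × 10^15 m³/s²
2a = 1 × 10^9 m
GMm = 1.993 × 10^15 × 3443 = 6.8619 × 10^18 m³·kg/s²
E = −GMm/(2a) = -6.8619 × 10^9 J ≈ -6.862 GJ

Final answer: -6.862 GJ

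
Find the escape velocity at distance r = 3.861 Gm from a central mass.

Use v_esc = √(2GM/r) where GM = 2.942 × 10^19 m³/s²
r = 3.861 Gm = 3.861 × 10^9 m
GM = 2.942 × 10^19 m³/s²
2GM/r = 2 × (2.942 × 10^19) / (3.861 × 10^9) = 1.52396 × 10^10 m²/s²
v_esc = √(2GM/r) = 123449 m/s ≈ 123.4 km/s

Final answer: 123.4 km/s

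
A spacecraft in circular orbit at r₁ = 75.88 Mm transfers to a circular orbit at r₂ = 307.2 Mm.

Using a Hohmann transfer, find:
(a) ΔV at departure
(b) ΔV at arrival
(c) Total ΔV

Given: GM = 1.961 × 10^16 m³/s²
r₁ = 75.88 Mm = 7.588 × 10^7 m
r₂ = 307.2 Mm = 3.072 × 10^8 m
GM = 1.961 × 10^16 m³/s²
Transfer ellipse: a_t = (r₁ + r₂)/2 = 1.9154 × 10^8 m
Circular speed at r₁: v₁ = √(GM/r₁) = 16075.9 m/s
Transfer speed at r₁ (periapsis): v₁ₜ = √(GM(2/r₁ − 1/a_t)) = 20359 m/s
(a) ΔV₁ = v₁ₜ − v₁ = 4283.09 m/s ≈ 4.283 km/s
Circular speed at r₂: v₂ = √(GM/r₂) = 7989.66 m/s
Transfer speed at r₂ (apoapsis): v₂ₜ = √(GM(2/r₂ − 1/a_t)) = 5028.77 m/s
(b) ΔV₂ = v₂ − v₂ₜ = 2960.88 m/s ≈ 2.961 km/s
(c) ΔV_total = ΔV₁ + ΔV₂ = 7243.97 m/s ≈ 7.244 km/s

Final answer:
(a) ΔV₁ = 4.283 km/s
(b) ΔV₂ = 2.961 km/s
(c) ΔV_total = 7.244 km/s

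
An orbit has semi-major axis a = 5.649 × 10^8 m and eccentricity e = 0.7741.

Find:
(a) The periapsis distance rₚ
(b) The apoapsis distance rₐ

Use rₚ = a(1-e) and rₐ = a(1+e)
a = 5.649 × 10^8 m
e = 0.7741:  1 − e = 0.2259,  1 + e = 1.7741
(a) rₚ = a(1 − e) = 5.649 × 10^8 m × 0.2259 = 1.27611 × 10^8 m ≈ 1.276 × 10^8 m
(b) rₐ = a(1 + e) = 5.649 × 10^8 m × 1.7741 = 1.00219 × 10^9 m ≈ 1.002 × 10^9 m

Final answer:
(a) rₚ = 1.276 × 10^8 m
(b) rₐ = 1.002 × 10^9 m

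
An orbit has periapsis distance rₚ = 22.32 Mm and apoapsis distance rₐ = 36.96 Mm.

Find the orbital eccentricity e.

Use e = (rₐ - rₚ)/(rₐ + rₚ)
rₚ = 22.32 Mm = 2.232 × 10^7 m
rₐ = 36.96 Mm = 3.696 × 10^7 m
rₐ − rₚ = 1.464 × 10^7 m
rₐ + rₚ = 5.928 × 10^7 m
e = (rₐ − rₚ)/(rₐ + rₚ) = 0.246964

Final answer: e = 0.247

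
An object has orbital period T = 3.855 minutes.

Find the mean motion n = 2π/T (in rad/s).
T = 3.855 minutes = 231.3 s
n = 2π / 231.3 s = 0.0271647 rad/s ≈ 0.02716 rad/s

Final answer: n = 0.02716 rad/s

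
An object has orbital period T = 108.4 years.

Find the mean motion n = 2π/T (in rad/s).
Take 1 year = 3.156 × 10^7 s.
T = 108.4 years = 3.4211 × 10^9 s
n = 2π / (3.4211 × 10^9 s) = 1.8366 × 10^-9 rad/s ≈ 1.837 × 10^-9 rad/s

Final answer: n = 1.837 × 10^-9 rad/s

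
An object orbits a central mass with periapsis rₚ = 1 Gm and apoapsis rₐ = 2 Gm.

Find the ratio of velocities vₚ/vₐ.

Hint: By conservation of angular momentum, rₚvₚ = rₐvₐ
rₚ = 1 Gm = 1 × 10^9 m
rₐ = 2 Gm = 2 × 10^9 m
rₚvₚ = rₐvₐ  ⇒  vₚ/vₐ = rₐ/rₚ
vₚ/vₐ = (2 × 10^9) / (1 × 10^9) = 2

Final answer: vₚ/vₐ = 2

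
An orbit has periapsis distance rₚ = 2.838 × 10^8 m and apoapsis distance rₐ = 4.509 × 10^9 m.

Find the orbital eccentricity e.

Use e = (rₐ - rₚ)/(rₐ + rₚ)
rₚ = 2.838 × 10^8 m
rₐ = 4.509 × 10^9 m
rₐ − rₚ = 4.2252 × 10^9 m
rₐ + rₚ = 4.7928 × 10^9 m
e = (rₐ − rₚ)/(rₐ + rₚ) = 0.881572

Final answer: e = 0.8816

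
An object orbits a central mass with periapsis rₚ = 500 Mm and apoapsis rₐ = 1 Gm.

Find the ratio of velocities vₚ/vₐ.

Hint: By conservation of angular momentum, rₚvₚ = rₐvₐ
rₚ = 500 Mm = 5 × 10^8 m
rₐ = 1 Gm = 1 × 10^9 m
rₚvₚ = rₐvₐ  ⇒  vₚ/vₐ = rₐ/rₚ
vₚ/vₐ = (1 × 10^9) / (5 × 10^8) = 2

Final answer: vₚ/vₐ = 2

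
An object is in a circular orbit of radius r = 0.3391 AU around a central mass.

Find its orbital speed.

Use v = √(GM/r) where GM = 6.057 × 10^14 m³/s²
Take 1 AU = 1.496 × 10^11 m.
r = 0.3391 AU = 5.07294 × 10^10 m
GM = 6.057 × 10^14 m³/s²
GM/r = (6.057 × 10^14) / (5.07294 × 10^10) = 11939.8 m²/s²
v = √(GM/r) = 109.27 m/s ≈ 109.3 m/s

Final answer: 109.3 m/s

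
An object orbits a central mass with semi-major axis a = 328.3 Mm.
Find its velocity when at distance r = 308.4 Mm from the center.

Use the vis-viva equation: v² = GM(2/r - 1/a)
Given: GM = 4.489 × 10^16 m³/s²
a = 328.3 Mm = 3.283 × 10^8 m
r = 308.4 Mm = 3.084 × 10^8 m
GM = 4.489 × 10^16 m³/s²
2/r − 1/a = 6.48508 × 10^-9 − 3.04599 × 10^-9 = 3.43909 × 10^-9 m⁻¹
v² = GM (2/r − 1/a) = 1.54381 × 10^8 m²/s²
v = 12425 m/s ≈ 12.43 km/s

Final answer: 12.43 km/s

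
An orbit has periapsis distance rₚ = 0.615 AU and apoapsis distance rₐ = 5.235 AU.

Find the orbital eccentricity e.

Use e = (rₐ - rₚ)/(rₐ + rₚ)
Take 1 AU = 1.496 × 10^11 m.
rₚ = 0.615 AU = 9.2004 × 10^10 m
rₐ = 5.235 AU = 7.83156 × 10^11 m
rₐ − rₚ = 6.91152 × 10^11 m
rₐ + rₚ = 8.7516 × 10^11 m
e = (rₐ − rₚ)/(rₐ + rₚ) = 0.789744

Final answer: e = 0.7897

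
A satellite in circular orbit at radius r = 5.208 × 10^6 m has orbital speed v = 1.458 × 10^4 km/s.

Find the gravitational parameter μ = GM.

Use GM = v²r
r = 5.208 × 10^6 m
v = 1.458 × 10^4 km/s = 1.458 × 10^7 m/s
v² = 2.12576 × 10^14 m²/s²
GM = v²r = 2.12576 × 10^14 × 5.208 × 10^6 = 1.1071 × 10^21 m³/s²
GM ≈ 1.107 × 10^21 m³/s²

Final answer: GM = 1.107 × 10^21 m³/s²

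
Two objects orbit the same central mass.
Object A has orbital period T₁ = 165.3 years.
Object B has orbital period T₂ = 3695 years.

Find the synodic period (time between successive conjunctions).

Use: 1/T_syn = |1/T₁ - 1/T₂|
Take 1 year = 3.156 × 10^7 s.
T₁ = 165.3 years = 5.21687 × 10^9 s
T₂ = 3695 years = 1.16614 × 10^11 s
1/T₁ = 1.91686 × 10^-10 s⁻¹
1/T₂ = 8.57528 × 10^-12 s⁻¹
|1/T₁ − 1/T₂| = 1.83111 × 10^-10 s⁻¹
T_syn = 1 / |1/T₁ − 1/T₂| = 5.46118 × 10^9 s ≈ 173 years

Final answer: T_syn = 173 years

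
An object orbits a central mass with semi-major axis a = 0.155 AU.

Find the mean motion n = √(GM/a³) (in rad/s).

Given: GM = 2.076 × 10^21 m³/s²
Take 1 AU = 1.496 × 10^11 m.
a = 0.155 AU = 2.3188 × 10^10 m
GM = 2.076 × 10^21 m³/s²
a³ = 1.24678 × 10^31 m³
GM/a³ = (2.076 × 10^21) / (1.24678 × 10^31) = 1.66509 × 10^-10 s⁻²
n = √(GM/a³) = 1.29038 × 10^-5 rad/s ≈ 1.29 × 10^-5 rad/s

Final answer: n = 1.29 × 10^-5 rad/s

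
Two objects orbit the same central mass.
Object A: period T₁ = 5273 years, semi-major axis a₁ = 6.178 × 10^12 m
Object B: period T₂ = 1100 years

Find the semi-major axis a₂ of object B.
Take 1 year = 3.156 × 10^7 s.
T₁ = 5273 years = 1.66416 × 10^11 s
T₂ = 1100 years = 3.4716 × 10^10 s
a₁ = 6.178 × 10^12 m
Kepler's third law: (T₂/T₁)² = (a₂/a₁)³  ⇒  a₂ = a₁ (T₂/T₁)^(2/3)
T₂/T₁ = 0.20861
(T₂/T₁)^(2/3) = 0.351741
a₂ = 6.178 × 10^12 m × 0.351741 = 2.17306 × 10^12 m ≈ 2.173 × 10^12 m

Final answer: a₂ = 2.173 × 10^12 m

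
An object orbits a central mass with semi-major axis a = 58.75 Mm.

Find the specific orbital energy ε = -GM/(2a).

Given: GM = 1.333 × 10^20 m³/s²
a = 58.75 Mm = 5.875 × 10^7 m
GM = 1.333 × 10^20 m³/s²
2a = 1.175 × 10^8 m
ε = −GM/(2a) = -1.13447 × 10^12 J/kg ≈ -1134 GJ/kg

Final answer: -1134 GJ/kg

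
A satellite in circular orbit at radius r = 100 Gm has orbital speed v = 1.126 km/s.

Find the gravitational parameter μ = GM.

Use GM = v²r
r = 100 Gm = 1 × 10^11 m
v = 1.126 km/s = 1126 m/s
v² = 1.26788 × 10^6 m²/s²
GM = v²r = 1.26788 × 10^6 × 1 × 10^11 = 1.26788 × 10^17 m³/s²
GM ≈ 1.268 × 10^17 m³/s²

Final answer: GM = 1.268 × 10^17 m³/s²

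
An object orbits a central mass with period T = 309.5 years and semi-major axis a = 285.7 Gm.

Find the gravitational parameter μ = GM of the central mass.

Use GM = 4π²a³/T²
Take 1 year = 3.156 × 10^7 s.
T = 309.5 years = 9.76782 × 10^9 s
a = 285.7 Gm = 2.857 × 10^11 m
a³ = 2.33201 × 10^34 m³
T² = 9.54103 × 10^19 s²
GM = 4π² × (2.33201 × 10^34) / (9.54103 × 10^19) = 9.64929 × 10^15 m³/s²
GM ≈ 9.649 × 10^15 m³/s²

Final answer: GM = 9.649 × 10^15 m³/s²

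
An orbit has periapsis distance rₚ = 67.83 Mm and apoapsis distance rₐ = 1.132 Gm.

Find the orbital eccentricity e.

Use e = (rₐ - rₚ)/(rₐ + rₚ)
rₚ = 67.83 Mm = 6.783 × 10^7 m
rₐ = 1.132 Gm = 1.132 × 10^9 m
rₐ − rₚ = 1.06417 × 10^9 m
rₐ + rₚ = 1.19983 × 10^9 m
e = (rₐ − rₚ)/(rₐ + rₚ) = 0.886934

Final answer: e = 0.8869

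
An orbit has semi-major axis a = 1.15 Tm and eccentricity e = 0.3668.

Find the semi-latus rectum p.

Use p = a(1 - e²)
a = 1.15 Tm = 1.15 × 10^12 m
e = 0.3668,  e² = 0.134542,  1 − e² = 0.865458
p = a(1 − e²) = 1.15 × 10^12 m × 0.865458 = 9.95276 × 10^11 m ≈ 995.3 Gm

Final answer: p = 995.3 Gm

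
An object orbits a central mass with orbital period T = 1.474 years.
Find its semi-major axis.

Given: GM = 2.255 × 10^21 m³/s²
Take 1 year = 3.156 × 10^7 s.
T = 1.474 years = 4.65194 × 10^7 s
GM = 2.255 × 10^21 m³/s²
Kepler's third law: a³ = GM T² / (4π²)
T² = 2.16406 × 10^15 s²
a³ = (2.255 × 10^21) × (2.16406 × 10^15) / (4π²) = 1.23611 × 10^35 m³
a = (a³)^(1/3) = 4.98141 × 10^11 m ≈ 498.1 Gm

Final answer: 498.1 Gm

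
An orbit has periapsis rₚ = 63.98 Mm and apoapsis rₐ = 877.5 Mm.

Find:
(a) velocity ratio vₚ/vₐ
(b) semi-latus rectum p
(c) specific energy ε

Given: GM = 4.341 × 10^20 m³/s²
rₚ = 63.98 Mm = 6.398 × 10^7 m
rₐ = 877.5 Mm = 8.775 × 10^8 m
GM = 4.341 × 10^20 m³/s²
a = (rₚ + rₐ)/2 = 4.7074 × 10^8 m
e = (rₐ − rₚ)/(rₐ + rₚ) = (8.1352 × 10^8) / (9.4148 × 10^8) = 0.864086
(a) vₚ/vₐ = rₐ/rₚ (angular momentum) = (8.775 × 10^8) / (6.398 × 10^7) = 13.7152 ≈ 13.72
(b) 1 − e² = 0.253355;  p = a(1 − e²) = 4.7074 × 10^8 × 0.253355 = 1.19264 × 10^8 m ≈ 119.3 Mm
(c) 2a = 9.4148 × 10^8 m;  ε = −GM/(2a) = -4.61083 × 10^11 J/kg ≈ -461.1 GJ/kg

Final answer:
(a) velocity ratio vₚ/vₐ = 13.72
(b) semi-latus rectum p = 119.3 Mm
(c) specific energy ε = -461.1 GJ/kg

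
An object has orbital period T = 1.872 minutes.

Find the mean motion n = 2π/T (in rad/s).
T = 1.872 minutes = 112.32 s
n = 2π / 112.32 s = 0.05594 rad/s ≈ 0.05594 rad/s

Final answer: n = 0.05594 rad/s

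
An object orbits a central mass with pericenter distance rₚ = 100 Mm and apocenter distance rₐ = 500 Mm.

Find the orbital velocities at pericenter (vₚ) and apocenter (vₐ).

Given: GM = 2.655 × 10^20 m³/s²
rₚ = 100 Mm = 1 × 10^8 m
rₐ = 500 Mm = 5 × 10^8 m
GM = 2.655 × 10^20 m³/s²
a = (rₚ + rₐ)/2 = 3 × 10^8 m
Vis-viva: v² = GM (2/r − 1/a)
vₚ² = 2.655 × 10^20 × (2 × 10^-8 − 3.33333 × 10^-9) = 4.425 × 10^12 m²/s²
vₚ = 2.10357 × 10^6 m/s ≈ 2104 km/s
vₐ² = 2.655 × 10^20 × (4 × 10^-9 − 3.33333 × 10^-9) = 1.77 × 10^11 m²/s²
vₐ = 420714 m/s ≈ 420.7 km/s

Final answer: vₚ = 2104 km/s, vₐ = 420.7 km/s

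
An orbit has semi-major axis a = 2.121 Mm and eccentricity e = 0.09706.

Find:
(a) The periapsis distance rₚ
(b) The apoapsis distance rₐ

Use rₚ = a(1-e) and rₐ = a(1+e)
a = 2.121 Mm = 2.121 × 10^6 m
e = 0.09706:  1 − e = 0.90294,  1 + e = 1.09706
(a) rₚ = a(1 − e) = 2.121 × 10^6 m × 0.90294 = 1.91514 × 10^6 m ≈ 1.915 Mm
(b) rₐ = a(1 + e) = 2.121 × 10^6 m × 1.09706 = 2.32686 × 10^6 m ≈ 2.327 Mm

Final answer:
(a) rₚ = 1.915 Mm
(b) rₐ = 2.327 Mm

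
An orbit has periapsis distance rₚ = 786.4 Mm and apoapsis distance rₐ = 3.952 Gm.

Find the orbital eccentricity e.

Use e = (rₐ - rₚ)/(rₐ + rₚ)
rₚ = 786.4 Mm = 7.864 × 10^8 m
rₐ = 3.952 Gm = 3.952 × 10^9 m
rₐ − rₚ = 3.1656 × 10^9 m
rₐ + rₚ = 4.7384 × 10^9 m
e = (rₐ − rₚ)/(rₐ + rₚ) = 0.668074

Final answer: e = 0.6681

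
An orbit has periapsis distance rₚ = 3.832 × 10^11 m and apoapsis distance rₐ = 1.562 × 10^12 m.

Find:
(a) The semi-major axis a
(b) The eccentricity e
rₚ = 3.832 × 10^11 m
rₐ = 1.562 × 10^12 m
(a) a = (rₚ + rₐ)/2 = 9.726 × 10^11 m ≈ 9.726 × 10^11 m
(b) e = (rₐ − rₚ)/(rₐ + rₚ) = (1.1788 × 10^12) / (1.9452 × 10^12) = 0.606005

Final answer:
(a) a = 9.726 × 10^11 m
(b) e = 0.606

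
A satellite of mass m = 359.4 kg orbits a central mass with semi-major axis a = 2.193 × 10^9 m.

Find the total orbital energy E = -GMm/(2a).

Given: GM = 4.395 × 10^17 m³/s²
a = 2.193 × 10^9 m
GM = 4.395 × 10^17 m³/s²
2a = 4.386 × 10^9 m
GMm = 4.395 × 10^17 × 359.4 = 1.57956 × 10^20 m³·kg/s²
E = −GMm/(2a) = -3.60137 × 10^10 J ≈ -36.01 GJ

Final answer: -36.01 GJ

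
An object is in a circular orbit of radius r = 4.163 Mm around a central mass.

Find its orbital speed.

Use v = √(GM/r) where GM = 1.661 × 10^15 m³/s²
r = 4.163 Mm = 4.163 × 10^6 m
GM = 1.661 × 10^15 m³/s²
GM/r = (1.661 × 10^15) / (4.163 × 10^6) = 3.98991 × 10^8 m²/s²
v = √(GM/r) = 19974.8 m/s ≈ 19.97 km/s

Final answer: 19.97 km/s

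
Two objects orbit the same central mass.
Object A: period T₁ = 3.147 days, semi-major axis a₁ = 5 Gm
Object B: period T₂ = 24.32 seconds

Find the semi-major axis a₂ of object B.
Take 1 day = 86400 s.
T₁ = 3.147 days = 271901 s
T₂ = 24.32 seconds
a₁ = 5 Gm = 5 × 10^9 m
Kepler's third law: (T₂/T₁)² = (a₂/a₁)³  ⇒  a₂ = a₁ (T₂/T₁)^(2/3)
T₂/T₁ = 8.94444 × 10^-5
(T₂/T₁)^(2/3) = 0.00200002
a₂ = 5 × 10^9 m × 0.00200002 = 1.00001 × 10^7 m ≈ 10 Mm

Final answer: a₂ = 10 Mm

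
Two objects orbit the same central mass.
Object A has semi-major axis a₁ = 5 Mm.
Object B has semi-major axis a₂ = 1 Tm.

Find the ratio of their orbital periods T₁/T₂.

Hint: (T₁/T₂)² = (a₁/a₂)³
a₁ = 5 Mm = 5 × 10^6 m
a₂ = 1 Tm = 1 × 10^12 m
a₁/a₂ = 5 × 10^-6
T₁/T₂ = (a₁/a₂)^(3/2) = (5 × 10^-6)^1.5 = 1.11803 × 10^-8

Final answer: T₁/T₂ = 1.118 × 10^-8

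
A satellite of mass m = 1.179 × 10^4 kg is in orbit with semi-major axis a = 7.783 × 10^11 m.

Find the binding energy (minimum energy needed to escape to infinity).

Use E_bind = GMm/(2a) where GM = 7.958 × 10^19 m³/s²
a = 7.783 × 10^11 m
GM = 7.958 × 10^19 m³/s²
m = 1.179 × 10^4 kg
GMm = 7.958 × 10^19 × 11790 = 9.38248 × 10^23 m³·kg/s²
2a = 1.5566 × 10^12 m
E_bind = GMm/(2a) = 6.02755 × 10^11 J ≈ 602.8 GJ

Final answer: 602.8 GJ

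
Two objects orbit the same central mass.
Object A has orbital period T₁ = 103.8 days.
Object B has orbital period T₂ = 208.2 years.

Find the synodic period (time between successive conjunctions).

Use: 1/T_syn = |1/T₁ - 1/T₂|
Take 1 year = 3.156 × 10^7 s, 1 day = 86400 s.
T₁ = 103.8 days = 8.96832 × 10^6 s
T₂ = 208.2 years = 6.57079 × 10^9 s
1/T₁ = 1.11504 × 10^-7 s⁻¹
1/T₂ = 1.52189 × 10^-10 s⁻¹
|1/T₁ − 1/T₂| = 1.11351 × 10^-7 s⁻¹
T_syn = 1 / |1/T₁ − 1/T₂| = 8.98058 × 10^6 s ≈ 103.9 days

Final answer: T_syn = 103.9 days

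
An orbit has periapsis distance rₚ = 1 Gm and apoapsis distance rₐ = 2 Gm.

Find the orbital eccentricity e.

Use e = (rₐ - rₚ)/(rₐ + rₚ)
rₚ = 1 Gm = 1 × 10^9 m
rₐ = 2 Gm = 2 × 10^9 m
rₐ − rₚ = 1 × 10^9 m
rₐ + rₚ = 3 × 10^9 m
e = (rₐ − rₚ)/(rₐ + rₚ) = 0.333333

Final answer: e = 0.3333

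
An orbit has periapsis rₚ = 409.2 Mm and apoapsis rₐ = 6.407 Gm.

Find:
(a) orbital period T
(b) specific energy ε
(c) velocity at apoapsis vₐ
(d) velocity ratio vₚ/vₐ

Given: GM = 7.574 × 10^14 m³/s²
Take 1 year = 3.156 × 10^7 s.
rₚ = 409.2 Mm = 4.092 × 10^8 m
rₐ = 6.407 Gm = 6.407 × 10^9 m
GM = 7.574 × 10^14 m³/s²
a = (rₚ + rₐ)/2 = 3.4081 × 10^9 m
e = (rₐ − rₚ)/(rₐ + rₚ) = (5.9978 × 10^9) / (6.8162 × 10^9) = 0.879933
(a) a³ = 3.95856 × 10^28 m³;  T = 2π √(a³/GM) = 2π × 7.22946 × 10^6 s = 4.5424 × 10^7 s ≈ 1.439 years
(b) 2a = 6.8162 × 10^9 m;  ε = −GM/(2a) = -111118 J/kg ≈ -111.1 kJ/kg
(c) vₐ² = GM (2/rₐ − 1/a) = 7.574 × 10^14 × (3.12159 × 10^-10 − 2.93419 × 10^-10) = 14193.6 m²/s²;  vₐ = 119.137 m/s ≈ 119.1 m/s
(d) vₚ/vₐ = rₐ/rₚ (angular momentum) = (6.407 × 10^9) / (4.092 × 10^8) = 15.6574 ≈ 15.66

Final answer:
(a) orbital period T = 1.439 years
(b) specific energy ε = -111.1 kJ/kg
(c) velocity at apoapsis vₐ = 119.1 m/s
(d) velocity ratio vₚ/vₐ = 15.66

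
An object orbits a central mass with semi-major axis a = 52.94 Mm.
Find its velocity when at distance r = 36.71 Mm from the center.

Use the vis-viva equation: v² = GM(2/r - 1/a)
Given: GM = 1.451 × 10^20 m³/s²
a = 52.94 Mm = 5.294 × 10^7 m
r = 36.71 Mm = 3.671 × 10^7 m
GM = 1.451 × 10^20 m³/s²
2/r − 1/a = 5.44811 × 10^-8 − 1.88893 × 10^-8 = 3.55918 × 10^-8 m⁻¹
v² = GM (2/r − 1/a) = 5.16436 × 10^12 m²/s²
v = 2.27252 × 10^6 m/s ≈ 2273 km/s

Final answer: 2273 km/s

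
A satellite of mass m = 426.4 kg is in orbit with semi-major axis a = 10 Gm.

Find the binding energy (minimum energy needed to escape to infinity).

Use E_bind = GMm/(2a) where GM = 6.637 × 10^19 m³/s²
a = 10 Gm = 1 × 10^10 m
GM = 6.637 × 10^19 m³/s²
m = 426.4 kg
GMm = 6.637 × 10^19 × 426.4 = 2.83002 × 10^22 m³·kg/s²
2a = 2 × 10^10 m
E_bind = GMm/(2a) = 1.41501 × 10^12 J ≈ 1.415 TJ

Final answer: 1.415 TJ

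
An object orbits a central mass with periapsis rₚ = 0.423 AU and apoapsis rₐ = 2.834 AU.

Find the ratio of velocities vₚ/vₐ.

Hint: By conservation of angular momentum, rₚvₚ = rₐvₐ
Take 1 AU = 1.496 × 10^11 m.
rₚ = 0.423 AU = 6.32808 × 10^10 m
rₐ = 2.834 AU = 4.23966 × 10^11 m
rₚvₚ = rₐvₐ  ⇒  vₚ/vₐ = rₐ/rₚ
vₚ/vₐ = (4.23966 × 10^11) / (6.32808 × 10^10) = 6.69976

Final answer: vₚ/vₐ = 6.7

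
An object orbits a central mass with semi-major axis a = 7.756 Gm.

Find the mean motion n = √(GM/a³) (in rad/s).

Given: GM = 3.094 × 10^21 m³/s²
a = 7.756 Gm = 7.756 × 10^9 m
GM = 3.094 × 10^21 m³/s²
a³ = 4.66566 × 10^29 m³
GM/a³ = (3.094 × 10^21) / (4.66566 × 10^29) = 6.63143 × 10^-9 s⁻²
n = √(GM/a³) = 8.14336 × 10^-5 rad/s ≈ 8.143 × 10^-5 rad/s

Final answer: n = 8.143 × 10^-5 rad/s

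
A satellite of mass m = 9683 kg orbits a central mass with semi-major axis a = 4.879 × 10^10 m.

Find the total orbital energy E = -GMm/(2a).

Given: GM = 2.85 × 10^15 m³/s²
a = 4.879 × 10^10 m
GM = 2.85 × 10^15 m³/s²
2a = 9.758 × 10^10 m
GMm = 2.85 × 10^15 × 9683 = 2.75966 × 10^19 m³·kg/s²
E = −GMm/(2a) = -2.82809 × 10^8 J ≈ -282.8 MJ

Final answer: -282.8 MJ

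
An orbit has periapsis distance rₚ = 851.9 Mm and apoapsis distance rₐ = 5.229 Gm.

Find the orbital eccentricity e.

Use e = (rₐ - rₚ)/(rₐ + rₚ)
rₚ = 851.9 Mm = 8.519 × 10^8 m
rₐ = 5.229 Gm = 5.229 × 10^9 m
rₐ − rₚ = 4.3771 × 10^9 m
rₐ + rₚ = 6.0809 × 10^9 m
e = (rₐ − rₚ)/(rₐ + rₚ) = 0.719811

Final answer: e = 0.7198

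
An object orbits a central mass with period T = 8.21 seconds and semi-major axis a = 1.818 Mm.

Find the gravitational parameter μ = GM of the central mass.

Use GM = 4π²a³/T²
T = 8.21 seconds
a = 1.818 Mm = 1.818 × 10^6 m
a³ = 6.00872 × 10^18 m³
T² = 67.4041 s²
GM = 4π² × (6.00872 × 10^18) / 67.4041 = 3.51929 × 10^18 m³/s²
GM ≈ 3.519 × 10^18 m³/s²

Final answer: GM = 3.519 × 10^18 m³/s²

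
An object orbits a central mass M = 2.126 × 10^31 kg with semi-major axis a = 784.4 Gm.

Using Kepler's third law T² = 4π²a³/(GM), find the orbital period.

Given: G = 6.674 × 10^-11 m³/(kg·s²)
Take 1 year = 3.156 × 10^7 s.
M = 2.126 × 10^31 kg
GM = G × M = 6.674 × 10^-11 × 2.126 × 10^31 = 1.41889 × 10^21 m³/s²
a = 784.4 Gm = 7.844 × 10^11 m
a³ = 4.82628 × 10^35 m³
T = 2π √(a³/GM) = 2π √((4.82628 × 10^35) / (1.41889 × 10^21)) = 2π × 1.8443 × 10^7 s
T = 1.15881 × 10^8 s ≈ 3.672 years

Final answer: 3.672 years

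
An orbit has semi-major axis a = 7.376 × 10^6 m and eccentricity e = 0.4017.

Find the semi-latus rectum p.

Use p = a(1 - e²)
a = 7.376 × 10^6 m
e = 0.4017,  e² = 0.161363,  1 − e² = 0.838637
p = a(1 − e²) = 7.376 × 10^6 m × 0.838637 = 6.18579 × 10^6 m ≈ 6.186 × 10^6 m

Final answer: p = 6.186 × 10^6 m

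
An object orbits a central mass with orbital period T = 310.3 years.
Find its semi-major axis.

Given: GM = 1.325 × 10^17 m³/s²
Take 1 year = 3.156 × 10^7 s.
T = 310.3 years = 9.79307 × 10^9 s
GM = 1.325 × 10^17 m³/s²
Kepler's third law: a³ = GM T² / (4π²)
T² = 9.59042 × 10^19 s²
a³ = (1.325 × 10^17) × (9.59042 × 10^19) / (4π²) = 3.2188 × 10^35 m³
a = (a³)^(1/3) = 6.85327 × 10^11 m ≈ 6.853 × 10^11 m

Final answer: 6.853 × 10^11 m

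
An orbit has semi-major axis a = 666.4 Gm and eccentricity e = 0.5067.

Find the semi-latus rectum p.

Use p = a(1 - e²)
a = 666.4 Gm = 6.664 × 10^11 m
e = 0.5067,  e² = 0.256745,  1 − e² = 0.743255
p = a(1 − e²) = 6.664 × 10^11 m × 0.743255 = 4.95305 × 10^11 m ≈ 495.3 Gm

Final answer: p = 495.3 Gm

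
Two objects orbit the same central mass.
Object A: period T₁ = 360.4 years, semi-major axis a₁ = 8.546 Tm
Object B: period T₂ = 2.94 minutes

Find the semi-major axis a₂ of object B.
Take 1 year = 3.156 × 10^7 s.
T₁ = 360.4 years = 1.13742 × 10^10 s
T₂ = 2.94 minutes = 176.4 s
a₁ = 8.546 Tm = 8.546 × 10^12 m
Kepler's third law: (T₂/T₁)² = (a₂/a₁)³  ⇒  a₂ = a₁ (T₂/T₁)^(2/3)
T₂/T₁ = 1.55088 × 10^-8
(T₂/T₁)^(2/3) = 6.21896 × 10^-6
a₂ = 8.546 × 10^12 m × 6.21896 × 10^-6 = 5.31472 × 10^7 m ≈ 53.15 Mm

Final answer: a₂ = 53.15 Mm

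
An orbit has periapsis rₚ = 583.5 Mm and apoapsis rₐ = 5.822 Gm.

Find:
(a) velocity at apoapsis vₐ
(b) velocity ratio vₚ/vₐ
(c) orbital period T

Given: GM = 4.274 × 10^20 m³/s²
rₚ = 583.5 Mm = 5.835 × 10^8 m
rₐ = 5.822 Gm = 5.822 × 10^9 m
GM = 4.274 × 10^20 m³/s²
a = (rₚ + rₐ)/2 = 3.20275 × 10^9 m
e = (rₐ − rₚ)/(rₐ + rₚ) = (5.2385 × 10^9) / (6.4055 × 10^9) = 0.817813
(a) vₐ² = GM (2/rₐ − 1/a) = 4.274 × 10^20 × (3.43525 × 10^-10 − 3.12232 × 10^-10) = 1.33746 × 10^10 m²/s²;  vₐ = 115649 m/s ≈ 115.6 km/s
(b) vₚ/vₐ = rₐ/rₚ (angular momentum) = (5.822 × 10^9) / (5.835 × 10^8) = 9.97772 ≈ 9.978
(c) a³ = 3.28526 × 10^28 m³;  T = 2π √(a³/GM) = 2π × 8767.33 s = 55086.8 s ≈ 15.3 hours

Final answer:
(a) velocity at apoapsis vₐ = 115.6 km/s
(b) velocity ratio vₚ/vₐ = 9.978
(c) orbital period T = 15.3 hours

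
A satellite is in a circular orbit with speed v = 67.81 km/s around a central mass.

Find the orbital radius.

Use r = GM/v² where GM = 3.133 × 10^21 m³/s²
v = 67.81 km/s = 67810 m/s
GM = 3.133 × 10^21 m³/s²
v² = 4.5982 × 10^9 m²/s²
r = GM/v² = (3.133 × 10^21) / (4.5982 × 10^9) = 6.81354 × 10^11 m ≈ 681.4 Gm

Final answer: 681.4 Gm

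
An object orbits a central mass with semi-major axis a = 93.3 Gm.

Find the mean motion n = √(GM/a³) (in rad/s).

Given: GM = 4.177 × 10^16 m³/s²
a = 93.3 Gm = 9.33 × 10^10 m
GM = 4.177 × 10^16 m³/s²
a³ = 8.12166 × 10^32 m³
GM/a³ = (4.177 × 10^16) / (8.12166 × 10^32) = 5.14304 × 10^-17 s⁻²
n = √(GM/a³) = 7.1715 × 10^-9 rad/s ≈ 7.171 × 10^-9 rad/s

Final answer: n = 7.171 × 10^-9 rad/s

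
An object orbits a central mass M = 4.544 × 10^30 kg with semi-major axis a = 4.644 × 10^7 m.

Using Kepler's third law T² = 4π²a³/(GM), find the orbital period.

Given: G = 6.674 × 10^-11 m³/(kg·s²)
M = 4.544 × 10^30 kg
GM = G × M = 6.674 × 10^-11 × 4.544 × 10^30 = 3.03267 × 10^20 m³/s²
a = 4.644 × 10^7 m
a³ = 1.00156 × 10^23 m³
T = 2π √(a³/GM) = 2π √((1.00156 × 10^23) / (3.03267 × 10^20)) = 2π × 18.173 s
T = 114.184 s ≈ 1.903 minutes

Final answer: 1.903 minutes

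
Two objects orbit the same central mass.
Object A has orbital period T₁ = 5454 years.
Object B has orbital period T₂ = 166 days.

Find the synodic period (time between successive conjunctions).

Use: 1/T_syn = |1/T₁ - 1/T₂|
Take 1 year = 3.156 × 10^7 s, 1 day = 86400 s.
T₁ = 5454 years = 1.72128 × 10^11 s
T₂ = 166 days = 1.43424 × 10^7 s
1/T₁ = 5.80962 × 10^-12 s⁻¹
1/T₂ = 6.97233 × 10^-8 s⁻¹
|1/T₁ − 1/T₂| = 6.97175 × 10^-8 s⁻¹
T_syn = 1 / |1/T₁ − 1/T₂| = 1.43436 × 10^7 s ≈ 166 days

Final answer: T_syn = 166 days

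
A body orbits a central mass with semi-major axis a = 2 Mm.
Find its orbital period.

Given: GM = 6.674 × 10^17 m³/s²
a = 2 Mm = 2 × 10^6 m
GM = 6.674 × 10^17 m³/s²
a³ = 8 × 10^18 m³
T = 2π √(a³/GM) = 2π √((8 × 10^18) / (6.674 × 10^17)) = 2π × 3.4622 s
T = 21.7536 s ≈ 21.75 seconds

Final answer: 21.75 seconds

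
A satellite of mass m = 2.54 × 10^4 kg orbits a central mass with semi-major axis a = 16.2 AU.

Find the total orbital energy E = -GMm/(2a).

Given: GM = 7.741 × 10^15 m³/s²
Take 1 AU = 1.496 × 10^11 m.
a = 16.2 AU = 2.42352 × 10^12 m
GM = 7.741 × 10^15 m³/s²
2a = 4.84704 × 10^12 m
GMm = 7.741 × 10^15 × 25400 = 1.96621 × 10^20 m³·kg/s²
E = −GMm/(2a) = -4.05653 × 10^7 J ≈ -40.57 MJ

Final answer: -40.57 MJ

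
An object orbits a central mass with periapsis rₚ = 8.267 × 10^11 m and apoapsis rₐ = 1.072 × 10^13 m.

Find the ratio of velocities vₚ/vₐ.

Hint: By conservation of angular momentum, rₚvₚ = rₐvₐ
rₚ = 8.267 × 10^11 m
rₐ = 1.072 × 10^13 m
rₚvₚ = rₐvₐ  ⇒  vₚ/vₐ = rₐ/rₚ
vₚ/vₐ = (1.072 × 10^13) / (8.267 × 10^11) = 12.9672

Final answer: vₚ/vₐ = 12.97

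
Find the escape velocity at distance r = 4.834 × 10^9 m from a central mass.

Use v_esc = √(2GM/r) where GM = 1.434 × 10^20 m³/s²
r = 4.834 × 10^9 m
GM = 1.434 × 10^20 m³/s²
2GM/r = 2 × (1.434 × 10^20) / (4.834 × 10^9) = 5.93297 × 10^10 m²/s²
v_esc = √(2GM/r) = 243577 m/s ≈ 243.6 km/s

Final answer: 243.6 km/s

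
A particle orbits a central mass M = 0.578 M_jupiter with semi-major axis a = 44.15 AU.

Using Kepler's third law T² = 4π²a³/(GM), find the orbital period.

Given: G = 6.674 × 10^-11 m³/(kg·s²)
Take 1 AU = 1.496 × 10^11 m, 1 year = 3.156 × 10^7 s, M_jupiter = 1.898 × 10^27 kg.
M = 0.578 M_jupiter = 1.09704 × 10^27 kg
GM = G × M = 6.674 × 10^-11 × 1.09704 × 10^27 = 7.32167 × 10^16 m³/s²
a = 44.15 AU = 6.60484 × 10^12 m
a³ = 2.88129 × 10^38 m³
T = 2π √(a³/GM) = 2π √((2.88129 × 10^38) / (7.32167 × 10^16)) = 2π × 6.27319 × 10^10 s
T = 3.94156 × 10^11 s ≈ 1.249 × 10^4 years

Final answer: 1.249 × 10^4 years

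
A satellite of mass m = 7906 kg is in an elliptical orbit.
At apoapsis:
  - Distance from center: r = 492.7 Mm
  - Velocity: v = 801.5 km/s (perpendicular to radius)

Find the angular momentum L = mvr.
r = 492.7 Mm = 4.927 × 10^8 m
v = 801.5 km/s = 801500 m/s
vr = 801500 × 4.927 × 10^8 = 3.94899 × 10^14 m²/s
L = m × vr = 7906 × 3.94899 × 10^14 = 3.12207 × 10^18 kg·m²/s ≈ 3.122 × 10^18 kg·m²/s

Final answer: L = 3.122 × 10^18 kg·m²/s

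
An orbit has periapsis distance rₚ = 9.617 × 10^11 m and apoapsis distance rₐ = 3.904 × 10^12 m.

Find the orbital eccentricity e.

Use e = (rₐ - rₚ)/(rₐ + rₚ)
rₚ = 9.617 × 10^11 m
rₐ = 3.904 × 10^12 m
rₐ − rₚ = 2.9423 × 10^12 m
rₐ + rₚ = 4.8657 × 10^12 m
e = (rₐ − rₚ)/(rₐ + rₚ) = 0.604702

Final answer: e = 0.6047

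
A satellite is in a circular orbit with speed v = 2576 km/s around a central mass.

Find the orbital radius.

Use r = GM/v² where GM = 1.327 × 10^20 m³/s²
v = 2576 km/s = 2.576 × 10^6 m/s
GM = 1.327 × 10^20 m³/s²
v² = 6.63578 × 10^12 m²/s²
r = GM/v² = (1.327 × 10^20) / (6.63578 × 10^12) = 1.99977 × 10^7 m ≈ 20 Mm

Final answer: 20 Mm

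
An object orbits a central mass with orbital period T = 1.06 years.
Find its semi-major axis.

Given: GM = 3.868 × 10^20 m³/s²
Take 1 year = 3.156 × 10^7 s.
T = 1.06 years = 3.34536 × 10^7 s
GM = 3.868 × 10^20 m³/s²
Kepler's third law: a³ = GM T² / (4π²)
T² = 1.11914 × 10^15 s²
a³ = (3.868 × 10^20) × (1.11914 × 10^15) / (4π²) = 1.09651 × 10^34 m³
a = (a³)^(1/3) = 2.22163 × 10^11 m ≈ 2.222 × 10^11 m

Final answer: 2.222 × 10^11 m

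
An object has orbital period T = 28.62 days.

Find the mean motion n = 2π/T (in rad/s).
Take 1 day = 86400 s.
T = 28.62 days = 2.47277 × 10^6 s
n = 2π / (2.47277 × 10^6 s) = 2.54095 × 10^-6 rad/s ≈ 2.541 × 10^-6 rad/s

Final answer: n = 2.541 × 10^-6 rad/s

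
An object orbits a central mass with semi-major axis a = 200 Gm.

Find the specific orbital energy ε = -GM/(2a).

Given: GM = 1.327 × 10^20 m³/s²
a = 200 Gm = 2 × 10^11 m
GM = 1.327 × 10^20 m³/s²
2a = 4 × 10^11 m
ε = −GM/(2a) = -3.3175 × 10^8 J/kg ≈ -331.8 MJ/kg

Final answer: -331.8 MJ/kg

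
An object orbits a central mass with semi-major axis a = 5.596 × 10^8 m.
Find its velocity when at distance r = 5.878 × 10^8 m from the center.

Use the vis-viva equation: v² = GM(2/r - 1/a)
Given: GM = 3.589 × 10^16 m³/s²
a = 5.596 × 10^8 m
r = 5.878 × 10^8 m
GM = 3.589 × 10^16 m³/s²
2/r − 1/a = 3.40252 × 10^-9 − 1.78699 × 10^-9 = 1.61553 × 10^-9 m⁻¹
v² = GM (2/r − 1/a) = 5.79813 × 10^7 m²/s²
v = 7614.54 m/s ≈ 7.615 km/s

Final answer: 7.615 km/s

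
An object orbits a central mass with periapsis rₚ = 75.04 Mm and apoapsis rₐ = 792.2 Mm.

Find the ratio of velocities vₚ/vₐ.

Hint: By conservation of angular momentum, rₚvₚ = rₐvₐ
rₚ = 75.04 Mm = 7.504 × 10^7 m
rₐ = 792.2 Mm = 7.922 × 10^8 m
rₚvₚ = rₐvₐ  ⇒  vₚ/vₐ = rₐ/rₚ
vₚ/vₐ = (7.922 × 10^8) / (7.504 × 10^7) = 10.557

Final answer: vₚ/vₐ = 10.56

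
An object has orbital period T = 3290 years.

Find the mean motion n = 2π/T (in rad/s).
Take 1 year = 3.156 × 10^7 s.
T = 3290 years = 1.03832 × 10^11 s
n = 2π / (1.03832 × 10^11 s) = 6.05128 × 10^-11 rad/s ≈ 6.051 × 10^-11 rad/s

Final answer: n = 6.051 × 10^-11 rad/s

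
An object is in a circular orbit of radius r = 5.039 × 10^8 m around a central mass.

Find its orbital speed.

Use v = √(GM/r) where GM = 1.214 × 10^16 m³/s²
r = 5.039 × 10^8 m
GM = 1.214 × 10^16 m³/s²
GM/r = (1.214 × 10^16) / (5.039 × 10^8) = 2.40921 × 10^7 m²/s²
v = √(GM/r) = 4908.37 m/s ≈ 4.908 km/s

Final answer: 4.908 km/s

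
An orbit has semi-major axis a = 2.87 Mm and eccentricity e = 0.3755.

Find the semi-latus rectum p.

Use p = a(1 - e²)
a = 2.87 Mm = 2.87 × 10^6 m
e = 0.3755,  e² = 0.141,  1 − e² = 0.859
p = a(1 − e²) = 2.87 × 10^6 m × 0.859 = 2.46533 × 10^6 m ≈ 2.465 Mm

Final answer: p = 2.465 Mm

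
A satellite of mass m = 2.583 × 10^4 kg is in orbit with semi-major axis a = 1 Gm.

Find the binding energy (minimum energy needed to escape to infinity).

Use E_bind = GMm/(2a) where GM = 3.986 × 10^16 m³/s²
a = 1 Gm = 1 × 10^9 m
GM = 3.986 × 10^16 m³/s²
m = 2.583 × 10^4 kg
GMm = 3.986 × 10^16 × 25830 = 1.02958 × 10^21 m³·kg/s²
2a = 2 × 10^9 m
E_bind = GMm/(2a) = 5.14792 × 10^11 J ≈ 514.8 GJ

Final answer: 514.8 GJ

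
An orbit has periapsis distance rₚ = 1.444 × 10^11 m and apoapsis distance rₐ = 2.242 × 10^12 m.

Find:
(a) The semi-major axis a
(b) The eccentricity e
rₚ = 1.444 × 10^11 m
rₐ = 2.242 × 10^12 m
(a) a = (rₚ + rₐ)/2 = 1.1932 × 10^12 m ≈ 1.193 × 10^12 m
(b) e = (rₐ − rₚ)/(rₐ + rₚ) = (2.0976 × 10^12) / (2.3864 × 10^12) = 0.878981

Final answer:
(a) a = 1.193 × 10^12 m
(b) e = 0.879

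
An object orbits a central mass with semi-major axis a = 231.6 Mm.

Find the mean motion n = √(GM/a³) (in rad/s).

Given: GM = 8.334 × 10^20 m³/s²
a = 231.6 Mm = 2.316 × 10^8 m
GM = 8.334 × 10^20 m³/s²
a³ = 1.24227 × 10^25 m³
GM/a³ = (8.334 × 10^20) / (1.24227 × 10^25) = 6.70869 × 10^-5 s⁻²
n = √(GM/a³) = 0.00819066 rad/s ≈ 0.008191 rad/s

Final answer: n = 0.008191 rad/s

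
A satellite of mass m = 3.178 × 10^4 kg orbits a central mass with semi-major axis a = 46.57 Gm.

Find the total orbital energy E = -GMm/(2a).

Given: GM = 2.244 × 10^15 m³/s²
a = 46.57 Gm = 4.657 × 10^10 m
GM = 2.244 × 10^15 m³/s²
2a = 9.314 × 10^10 m
GMm = 2.244 × 10^15 × 31780 = 7.13143 × 10^19 m³·kg/s²
E = −GMm/(2a) = -7.65668 × 10^8 J ≈ -765.7 MJ

Final answer: -765.7 MJ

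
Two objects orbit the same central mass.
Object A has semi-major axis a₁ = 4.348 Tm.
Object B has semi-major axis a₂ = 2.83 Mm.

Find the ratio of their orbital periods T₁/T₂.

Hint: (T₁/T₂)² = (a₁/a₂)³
a₁ = 4.348 Tm = 4.348 × 10^12 m
a₂ = 2.83 Mm = 2.83 × 10^6 m
a₁/a₂ = 1.5364 × 10^6
T₁/T₂ = (a₁/a₂)^(3/2) = (1.5364 × 10^6)^1.5 = 1.90438 × 10^9

Final answer: T₁/T₂ = 1.904 × 10^9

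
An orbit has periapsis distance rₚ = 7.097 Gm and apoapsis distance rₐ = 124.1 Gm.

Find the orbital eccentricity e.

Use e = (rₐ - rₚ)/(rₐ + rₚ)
rₚ = 7.097 Gm = 7.097 × 10^9 m
rₐ = 124.1 Gm = 1.241 × 10^11 m
rₐ − rₚ = 1.17003 × 10^11 m
rₐ + rₚ = 1.31197 × 10^11 m
e = (rₐ − rₚ)/(rₐ + rₚ) = 0.891812

Final answer: e = 0.8918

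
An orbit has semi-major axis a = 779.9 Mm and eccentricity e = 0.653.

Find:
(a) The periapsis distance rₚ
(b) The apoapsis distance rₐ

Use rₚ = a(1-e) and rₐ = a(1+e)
a = 779.9 Mm = 7.799 × 10^8 m
e = 0.653:  1 − e = 0.347,  1 + e = 1.653
(a) rₚ = a(1 − e) = 7.799 × 10^8 m × 0.347 = 2.70625 × 10^8 m ≈ 270.6 Mm
(b) rₐ = a(1 + e) = 7.799 × 10^8 m × 1.653 = 1.28917 × 10^9 m ≈ 1.289 Gm

Final answer:
(a) rₚ = 270.6 Mm
(b) rₐ = 1.289 Gm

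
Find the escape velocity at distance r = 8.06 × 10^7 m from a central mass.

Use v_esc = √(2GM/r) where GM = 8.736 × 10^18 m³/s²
r = 8.06 × 10^7 m
GM = 8.736 × 10^18 m³/s²
2GM/r = 2 × (8.736 × 10^18) / (8.06 × 10^7) = 2.16774 × 10^11 m²/s²
v_esc = √(2GM/r) = 465590 m/s ≈ 465.6 km/s

Final answer: 465.6 km/s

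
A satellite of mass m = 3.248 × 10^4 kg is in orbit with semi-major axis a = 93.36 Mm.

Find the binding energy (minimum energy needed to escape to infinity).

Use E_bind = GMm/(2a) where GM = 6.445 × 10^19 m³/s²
a = 93.36 Mm = 9.336 × 10^7 m
GM = 6.445 × 10^19 m³/s²
m = 3.248 × 10^4 kg
GMm = 6.445 × 10^19 × 32480 = 2.09334 × 10^24 m³·kg/s²
2a = 1.8672 × 10^8 m
E_bind = GMm/(2a) = 1.12111 × 10^16 J ≈ 11.21 PJ

Final answer: 11.21 PJ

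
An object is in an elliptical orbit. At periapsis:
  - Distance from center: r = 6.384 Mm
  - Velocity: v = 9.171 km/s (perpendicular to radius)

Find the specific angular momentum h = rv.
r = 6.384 Mm = 6.384 × 10^6 m
v = 9.171 km/s = 9171 m/s
h = rv = 6.384 × 10^6 × 9171 = 5.85477 × 10^10 m²/s ≈ 5.855 × 10^10 m²/s

Final answer: h = 5.855 × 10^10 m²/s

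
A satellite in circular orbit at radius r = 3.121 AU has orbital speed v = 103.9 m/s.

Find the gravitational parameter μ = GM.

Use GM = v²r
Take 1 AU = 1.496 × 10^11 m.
r = 3.121 AU = 4.66902 × 10^11 m
v = 103.9 m/s
v² = 10795.2 m²/s²
GM = v²r = 10795.2 × 4.66902 × 10^11 = 5.0403 × 10^15 m³/s²
GM ≈ 5.04 × 10^15 m³/s²

Final answer: GM = 5.04 × 10^15 m³/s²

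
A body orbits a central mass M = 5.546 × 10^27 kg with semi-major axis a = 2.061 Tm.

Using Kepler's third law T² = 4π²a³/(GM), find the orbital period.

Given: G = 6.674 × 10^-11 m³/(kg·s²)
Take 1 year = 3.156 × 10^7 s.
M = 5.546 × 10^27 kg
GM = G × M = 6.674 × 10^-11 × 5.546 × 10^27 = 3.7014 × 10^17 m³/s²
a = 2.061 Tm = 2.061 × 10^12 m
a³ = 8.75455 × 10^36 m³
T = 2π √(a³/GM) = 2π √((8.75455 × 10^36) / (3.7014 × 10^17)) = 2π × 4.86333 × 10^9 s
T = 3.05572 × 10^10 s ≈ 968.2 years

Final answer: 968.2 years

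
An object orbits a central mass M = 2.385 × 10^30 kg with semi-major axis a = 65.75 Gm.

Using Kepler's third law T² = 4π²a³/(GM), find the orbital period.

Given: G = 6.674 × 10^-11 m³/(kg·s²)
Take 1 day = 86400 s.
M = 2.385 × 10^30 kg
GM = G × M = 6.674 × 10^-11 × 2.385 × 10^30 = 1.59175 × 10^20 m³/s²
a = 65.75 Gm = 6.575 × 10^10 m
a³ = 2.84241 × 10^32 m³
T = 2π √(a³/GM) = 2π √((2.84241 × 10^32) / (1.59175 × 10^20)) = 2π × 1.33631 × 10^6 s
T = 8.39627 × 10^6 s ≈ 97.18 days

Final answer: 97.18 days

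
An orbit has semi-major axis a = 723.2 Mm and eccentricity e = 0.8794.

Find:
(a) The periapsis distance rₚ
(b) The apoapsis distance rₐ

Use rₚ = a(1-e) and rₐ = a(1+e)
a = 723.2 Mm = 7.232 × 10^8 m
e = 0.8794:  1 − e = 0.1206,  1 + e = 1.8794
(a) rₚ = a(1 − e) = 7.232 × 10^8 m × 0.1206 = 8.72179 × 10^7 m ≈ 87.22 Mm
(b) rₐ = a(1 + e) = 7.232 × 10^8 m × 1.8794 = 1.35918 × 10^9 m ≈ 1.359 Gm

Final answer:
(a) rₚ = 87.22 Mm
(b) rₐ = 1.359 Gm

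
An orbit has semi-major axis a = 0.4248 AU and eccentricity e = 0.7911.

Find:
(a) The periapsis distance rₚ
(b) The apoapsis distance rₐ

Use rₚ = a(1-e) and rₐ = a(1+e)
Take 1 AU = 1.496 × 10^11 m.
a = 0.4248 AU = 6.35501 × 10^10 m
e = 0.7911:  1 − e = 0.2089,  1 + e = 1.7911
(a) rₚ = a(1 − e) = 6.35501 × 10^10 m × 0.2089 = 1.32756 × 10^10 m ≈ 0.08874 AU
(b) rₐ = a(1 + e) = 6.35501 × 10^10 m × 1.7911 = 1.13825 × 10^11 m ≈ 0.7609 AU

Final answer:
(a) rₚ = 0.08874 AU
(b) rₐ = 0.7609 AU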